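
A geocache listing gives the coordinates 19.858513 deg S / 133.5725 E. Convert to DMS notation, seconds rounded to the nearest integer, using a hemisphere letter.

19°51′31″ S, 133°34′21″ E

φ: whole degrees 19; 51.51078′ → 51′ and 30.65″
Lon: 0.572500 × 60 = 34.35000′ → 34′, remainder × 60 = 21.00″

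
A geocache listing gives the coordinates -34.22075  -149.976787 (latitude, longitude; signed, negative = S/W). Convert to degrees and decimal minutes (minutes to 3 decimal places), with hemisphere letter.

Latitude is negative → S; |value| = 34.220750
Latitude: fractional part 0.220750 → 13.24500 minutes
Longitude is negative → W; |value| = 149.976787
Lon: 149° + 0.976787 × 60 = 149° 58.60722′

34° 13.245′ S, 149° 58.607′ W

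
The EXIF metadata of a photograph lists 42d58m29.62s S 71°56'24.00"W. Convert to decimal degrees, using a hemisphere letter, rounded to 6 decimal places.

Lat: 42 + 58/60 + 29.62/3600 = 42.9748944
Longitude: 56′ + 24″ = 56.40000′; 71 + 56.40000/60 = 71.9400000

42.974894° S, 71.940000° W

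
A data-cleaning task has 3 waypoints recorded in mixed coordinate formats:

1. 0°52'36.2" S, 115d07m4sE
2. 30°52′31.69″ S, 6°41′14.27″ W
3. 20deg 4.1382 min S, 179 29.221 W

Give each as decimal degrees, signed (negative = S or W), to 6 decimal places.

Point 1:
  Latitude: 0 + 52/60 + 36.2/3600 = 0.8767222
  S → negative
  Longitude: 115° + 7/60 + 4/3600 = 115 + 0.116667 + 0.001111 = 115.1177778
  E ⇒ keep positive
Point 2:
  φ: 30 + 52/60 + 31.69/3600 = 30.8754694
  hemisphere S, so the sign is −
  λ: 6° + 41/60 + 14.27/3600 = 6 + 0.683333 + 0.003964 = 6.6872972
  hemisphere W, so the sign is −
Point 3:
  Lat: 4.1382′ = 0.068970°; total 20.0689700
  S → negative
  Longitude: 29.221′ = 0.487017°; total 179.4870167
  hemisphere W, so the sign is −

1. -0.876722, 115.117778
2. -30.875469, -6.687297
3. -20.068970, -179.487017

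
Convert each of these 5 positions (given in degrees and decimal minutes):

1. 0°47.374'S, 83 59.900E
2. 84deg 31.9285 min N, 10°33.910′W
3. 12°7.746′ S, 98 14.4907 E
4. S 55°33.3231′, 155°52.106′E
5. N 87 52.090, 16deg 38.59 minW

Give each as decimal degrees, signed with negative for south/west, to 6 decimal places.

Point 1:
  φ: 47.374′ = 0.789567°; total 0.7895667
  S ⇒ negate
  λ: 59.9′ = 0.998333°; total 83.9983333
  E → positive
Point 2:
  φ: 31.9285′ = 0.532142°; total 84.5321417
  N → positive
  Lon: 33.91′ = 0.565167°; total 10.5651667
  W → negative
Point 3:
  Latitude: 12 + 7.746/60 = 12.1291000
  S → negative
  Lon: 14.4907′ = 0.241512°; total 98.2415117
  E ⇒ keep positive
Point 4:
  φ: 33.3231′ = 0.555385°; total 55.5553850
  hemisphere S, so the sign is −
  Longitude: 52.106′ = 0.868433°; total 155.8684333
  E ⇒ keep positive
Point 5:
  Lat: 52.09′ = 0.868167°; total 87.8681667
  N ⇒ keep positive
  Lon: 16 + 38.59/60 = 16.6431667
  hemisphere W, so the sign is −

1. -0.789567, 83.998333
2. 84.532142, -10.565167
3. -12.129100, 98.241512
4. -55.555385, 155.868433
5. 87.868167, -16.643167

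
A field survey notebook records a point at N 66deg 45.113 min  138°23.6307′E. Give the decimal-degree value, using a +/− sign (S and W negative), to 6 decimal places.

Lat: 66 + 45.113/60 = 66.7518833
N → positive
λ: 138 + 23.6307/60 = 138.3938450
E → positive

66.751883, 138.393845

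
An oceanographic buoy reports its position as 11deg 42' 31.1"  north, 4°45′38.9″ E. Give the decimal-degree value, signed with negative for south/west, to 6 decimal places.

11.708639, 4.760806

Latitude: 11 + 42/60 + 31.1/3600 = 11.7086389
N ⇒ keep positive
Lon: 45′ + 38.9″ = 45.64833′; 4 + 45.64833/60 = 4.7608056
E ⇒ keep positive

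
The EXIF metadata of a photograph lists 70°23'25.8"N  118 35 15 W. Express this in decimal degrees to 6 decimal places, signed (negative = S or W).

Lat: 70° + 23/60 + 25.8/3600 = 70 + 0.383333 + 0.007167 = 70.3905000
N ⇒ keep positive
Lon: 35′ + 15″ = 35.25000′; 118 + 35.25000/60 = 118.5875000
hemisphere W, so the sign is −

70.390500, -118.587500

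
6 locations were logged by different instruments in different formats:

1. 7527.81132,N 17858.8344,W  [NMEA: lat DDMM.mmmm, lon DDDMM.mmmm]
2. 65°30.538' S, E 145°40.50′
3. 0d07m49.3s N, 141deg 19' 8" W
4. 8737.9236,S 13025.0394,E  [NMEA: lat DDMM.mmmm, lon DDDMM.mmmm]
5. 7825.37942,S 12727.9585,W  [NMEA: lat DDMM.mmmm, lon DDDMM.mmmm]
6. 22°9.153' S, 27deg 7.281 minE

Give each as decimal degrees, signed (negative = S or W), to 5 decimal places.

1. 75.46352, -178.98057
2. -65.50897, 145.67500
3. 0.13036, -141.31889
4. -87.63206, 130.41732
5. -78.42299, -127.46598
6. -22.15255, 27.12135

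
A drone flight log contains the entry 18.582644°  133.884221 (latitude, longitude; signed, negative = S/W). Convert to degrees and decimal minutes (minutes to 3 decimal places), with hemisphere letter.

18° 34.959′ N, 133° 53.053′ E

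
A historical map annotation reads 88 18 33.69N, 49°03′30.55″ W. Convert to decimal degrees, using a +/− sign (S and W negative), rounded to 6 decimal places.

Latitude: 18′ + 33.69″ = 18.56150′; 88 + 18.56150/60 = 88.3093583
N ⇒ keep positive
Lon: 49 + 3/60 + 30.55/3600 = 49.0584861
W → negative

88.309358, -49.058486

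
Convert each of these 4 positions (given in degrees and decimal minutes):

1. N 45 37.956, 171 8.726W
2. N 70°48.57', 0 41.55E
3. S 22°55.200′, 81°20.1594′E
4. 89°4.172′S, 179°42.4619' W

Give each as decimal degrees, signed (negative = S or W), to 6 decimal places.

Point 1:
  Latitude: 45 + 37.956/60 = 45.6326000
  N → positive
  Lon: 171 + 8.726/60 = 171.1454333
  hemisphere W, so the sign is −
Point 2:
  Latitude: 70 + 48.57/60 = 70.8095000
  N → positive
  λ: 0 + 41.55/60 = 0.6925000
  E ⇒ keep positive
Point 3:
  Latitude: 22 + 55.2/60 = 22.9200000
  S → negative
  λ: 81 + 20.1594/60 = 81.3359900
  E ⇒ keep positive
Point 4:
  Lat: 89 + 4.172/60 = 89.0695333
  hemisphere S, so the sign is −
  Lon: 179 + 42.4619/60 = 179.7076983
  W → negative

1. 45.632600, -171.145433
2. 70.809500, 0.692500
3. -22.920000, 81.335990
4. -89.069533, -179.707698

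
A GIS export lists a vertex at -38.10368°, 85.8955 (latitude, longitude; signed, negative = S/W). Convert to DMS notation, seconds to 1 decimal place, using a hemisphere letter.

38°06′13.2″ S, 85°53′43.8″ E

Latitude is negative → S; |value| = 38.103680
Lat: whole degrees 38; 6.22080′ → 6′ and 13.248″
λ: 0.895500° → 53.73000′; 0.73000 × 60 = 43.800″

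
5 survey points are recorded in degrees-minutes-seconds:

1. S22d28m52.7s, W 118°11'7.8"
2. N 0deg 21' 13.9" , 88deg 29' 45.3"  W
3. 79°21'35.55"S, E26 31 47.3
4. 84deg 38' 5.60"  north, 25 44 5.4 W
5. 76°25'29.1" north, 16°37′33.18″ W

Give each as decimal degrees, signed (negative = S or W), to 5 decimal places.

Point 1:
  Latitude: 22 + 28/60 + 52.7/3600 = 22.481306
  hemisphere S, so the sign is −
  Lon: 118° + 11/60 + 7.8/3600 = 118 + 0.183333 + 0.002167 = 118.185500
  W → negative
Point 2:
  φ: 0° + 21/60 + 13.9/3600 = 0 + 0.350000 + 0.003861 = 0.353861
  N ⇒ keep positive
  Lon: 88 + 29/60 + 45.3/3600 = 88.495917
  W ⇒ negate
Point 3:
  φ: 79 + 21/60 + 35.55/3600 = 79.359875
  S → negative
  Longitude: 26° + 31/60 + 47.3/3600 = 26 + 0.516667 + 0.013139 = 26.529806
  E ⇒ keep positive
Point 4:
  Lat: 84° + 38/60 + 5.6/3600 = 84 + 0.633333 + 0.001556 = 84.634889
  N ⇒ keep positive
  Longitude: 44′ + 5.4″ = 44.09000′; 25 + 44.09000/60 = 25.734833
  W ⇒ negate
Point 5:
  Latitude: 25′ + 29.1″ = 25.48500′; 76 + 25.48500/60 = 76.424750
  N ⇒ keep positive
  Lon: 37′ + 33.18″ = 37.55300′; 16 + 37.55300/60 = 16.625883
  W → negative

1. -22.48131, -118.18550
2. 0.35386, -88.49592
3. -79.35988, 26.52981
4. 84.63489, -25.73483
5. 76.42475, -16.62588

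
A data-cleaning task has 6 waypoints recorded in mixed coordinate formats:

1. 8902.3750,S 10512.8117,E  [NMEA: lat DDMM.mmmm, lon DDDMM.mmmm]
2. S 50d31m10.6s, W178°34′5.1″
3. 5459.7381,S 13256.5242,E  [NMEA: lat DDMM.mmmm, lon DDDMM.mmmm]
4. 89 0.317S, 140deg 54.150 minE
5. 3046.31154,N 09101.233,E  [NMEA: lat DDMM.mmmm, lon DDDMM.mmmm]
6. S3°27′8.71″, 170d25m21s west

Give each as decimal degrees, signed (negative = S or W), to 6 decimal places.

Point 1:
  Latitude: degrees = first 2 digits = 89, minutes = 2.375; 89 + 2.375/60 = 89.0395833
  S → negative
  Longitude: degrees = first 3 digits = 105, minutes = 12.8117; 105 + 12.8117/60 = 105.2135283
  E ⇒ keep positive
Point 2:
  φ: 31′ + 10.6″ = 31.17667′; 50 + 31.17667/60 = 50.5196111
  S → negative
  Lon: 178° + 34/60 + 5.1/3600 = 178 + 0.566667 + 0.001417 = 178.5680833
  W → negative
Point 3:
  Lat: degrees = first 2 digits = 54, minutes = 59.7381; 54 + 59.7381/60 = 54.9956350
  S → negative
  Lon: split at 3 digits → 132° and 56.5242′; 132 + 56.5242/60 = 132.9420700
  E → positive
Point 4:
  Lat: 89 + 0.317/60 = 89.0052833
  hemisphere S, so the sign is −
  Lon: 140 + 54.15/60 = 140.9025000
  E ⇒ keep positive
Point 5:
  φ: degrees = first 2 digits = 30, minutes = 46.31154; 30 + 46.31154/60 = 30.7718590
  N ⇒ keep positive
  Longitude: degrees = first 3 digits = 91, minutes = 1.233; 91 + 1.233/60 = 91.0205500
  E → positive
Point 6:
  Latitude: 3 + 27/60 + 8.71/3600 = 3.4524194
  hemisphere S, so the sign is −
  λ: 25′ + 21″ = 25.35000′; 170 + 25.35000/60 = 170.4225000
  W ⇒ negate

1. -89.039583, 105.213528
2. -50.519611, -178.568083
3. -54.995635, 132.942070
4. -89.005283, 140.902500
5. 30.771859, 91.020550
6. -3.452419, -170.422500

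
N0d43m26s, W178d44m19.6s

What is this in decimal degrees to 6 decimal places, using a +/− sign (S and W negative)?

0.723889, -178.738778

Lat: 0 + 43/60 + 26/3600 = 0.7238889
N → positive
Lon: 178 + 44/60 + 19.6/3600 = 178.7387778
W ⇒ negate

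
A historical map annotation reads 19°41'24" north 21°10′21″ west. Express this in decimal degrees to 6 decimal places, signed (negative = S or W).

19.690000, -21.172500

Lat: 19° + 41/60 + 24/3600 = 19 + 0.683333 + 0.006667 = 19.6900000
N ⇒ keep positive
λ: 10′ + 21″ = 10.35000′; 21 + 10.35000/60 = 21.1725000
W → negative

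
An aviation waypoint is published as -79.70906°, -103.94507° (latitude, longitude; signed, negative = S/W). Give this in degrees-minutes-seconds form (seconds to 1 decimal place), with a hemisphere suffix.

Latitude is negative → S; |value| = 79.709060
φ: whole degrees 79; 42.54360′ → 42′ and 32.616″
Longitude is negative → W; |value| = 103.945070
Longitude: 0.945070 × 60 = 56.70420′ → 56′, remainder × 60 = 42.252″

79°42′32.6″ S, 103°56′42.3″ W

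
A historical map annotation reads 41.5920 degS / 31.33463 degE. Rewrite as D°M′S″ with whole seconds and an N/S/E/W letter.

41°35′31″ S, 31°20′5″ E

φ: 0.592000 × 60 = 35.52000′ → 35′, remainder × 60 = 31.20″
Lon: 0.334630° → 20.07780′; 0.07780 × 60 = 4.67″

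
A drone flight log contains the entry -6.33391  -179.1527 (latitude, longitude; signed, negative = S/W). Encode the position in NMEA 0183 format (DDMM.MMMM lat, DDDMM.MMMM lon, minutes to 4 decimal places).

0620.0346,S / 17909.1620,W

Latitude is negative → S; |value| = 6.333910
Lat: 6° + 0.333910 × 60 = 6° 20.034600′
Longitude is negative → W; |value| = 179.152700
λ: fractional part 0.152700 → 9.162000 minutes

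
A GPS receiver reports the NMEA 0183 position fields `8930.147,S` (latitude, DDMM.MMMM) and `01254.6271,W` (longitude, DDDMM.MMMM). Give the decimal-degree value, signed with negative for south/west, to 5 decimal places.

Latitude: degrees = first 2 digits = 89, minutes = 30.147; 89 + 30.147/60 = 89.502450
hemisphere S, so the sign is −
λ: split at 3 digits → 012° and 54.6271′; 12 + 54.6271/60 = 12.910452
hemisphere W, so the sign is −

-89.50245, -12.91045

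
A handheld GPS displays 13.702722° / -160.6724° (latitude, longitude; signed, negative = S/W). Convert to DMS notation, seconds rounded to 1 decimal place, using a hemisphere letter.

13°42′9.8″ N, 160°40′20.6″ W

φ: whole degrees 13; 42.16332′ → 42′ and 9.799″
Longitude is negative → W; |value| = 160.672400
Longitude: 0.672400 × 60 = 40.34400′ → 40′, remainder × 60 = 20.640″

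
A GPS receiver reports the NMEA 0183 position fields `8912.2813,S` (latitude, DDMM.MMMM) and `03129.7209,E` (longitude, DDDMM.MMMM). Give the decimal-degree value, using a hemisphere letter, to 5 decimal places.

89.20469° S, 31.49535° E

Lat: degrees = first 2 digits = 89, minutes = 12.2813; 89 + 12.2813/60 = 89.204688
Longitude: split at 3 digits → 031° and 29.7209′; 31 + 29.7209/60 = 31.495348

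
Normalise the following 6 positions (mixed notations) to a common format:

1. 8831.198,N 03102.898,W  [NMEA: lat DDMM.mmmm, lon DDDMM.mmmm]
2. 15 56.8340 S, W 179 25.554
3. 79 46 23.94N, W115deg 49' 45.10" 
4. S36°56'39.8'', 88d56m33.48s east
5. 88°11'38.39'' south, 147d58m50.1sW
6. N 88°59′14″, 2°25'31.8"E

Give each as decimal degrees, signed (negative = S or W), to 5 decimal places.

1. 88.51997, -31.04830
2. -15.94723, -179.42590
3. 79.77332, -115.82919
4. -36.94439, 88.94263
5. -88.19400, -147.98058
6. 88.98722, 2.42550

Point 1:
  Latitude: split at 2 digits → 88° and 31.198′; 88 + 31.198/60 = 88.519967
  N → positive
  Lon: split at 3 digits → 031° and 2.898′; 31 + 2.898/60 = 31.048300
  W ⇒ negate
Point 2:
  φ: 56.834′ = 0.947233°; total 15.947233
  S → negative
  λ: 179 + 25.554/60 = 179.425900
  W ⇒ negate
Point 3:
  Latitude: 79° + 46/60 + 23.94/3600 = 79 + 0.766667 + 0.006650 = 79.773317
  N ⇒ keep positive
  λ: 115° + 49/60 + 45.1/3600 = 115 + 0.816667 + 0.012528 = 115.829194
  W ⇒ negate
Point 4:
  Latitude: 36 + 56/60 + 39.8/3600 = 36.944389
  S → negative
  Longitude: 56′ + 33.48″ = 56.55800′; 88 + 56.55800/60 = 88.942633
  E ⇒ keep positive
Point 5:
  Lat: 11′ + 38.39″ = 11.63983′; 88 + 11.63983/60 = 88.193997
  S ⇒ negate
  Longitude: 147 + 58/60 + 50.1/3600 = 147.980583
  W ⇒ negate
Point 6:
  Latitude: 88° + 59/60 + 14/3600 = 88 + 0.983333 + 0.003889 = 88.987222
  N → positive
  Longitude: 2 + 25/60 + 31.8/3600 = 2.425500
  E ⇒ keep positive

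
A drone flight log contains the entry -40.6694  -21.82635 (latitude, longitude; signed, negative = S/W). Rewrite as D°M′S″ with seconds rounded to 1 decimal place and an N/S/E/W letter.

40°40′9.8″ S, 21°49′34.9″ W

Latitude is negative → S; |value| = 40.669400
φ: 0.669400° → 40.16400′; 0.16400 × 60 = 9.840″
Longitude is negative → W; |value| = 21.826350
λ: whole degrees 21; 49.58100′ → 49′ and 34.860″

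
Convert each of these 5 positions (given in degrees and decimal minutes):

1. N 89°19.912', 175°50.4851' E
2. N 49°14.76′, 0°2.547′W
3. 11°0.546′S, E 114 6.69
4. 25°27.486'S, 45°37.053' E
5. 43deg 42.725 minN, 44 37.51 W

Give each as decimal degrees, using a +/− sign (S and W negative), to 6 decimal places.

1. 89.331867, 175.841418
2. 49.246000, -0.042450
3. -11.009100, 114.111500
4. -25.458100, 45.617550
5. 43.712083, -44.625167

Point 1:
  φ: 89 + 19.912/60 = 89.3318667
  N → positive
  λ: 175 + 50.4851/60 = 175.8414183
  E → positive
Point 2:
  φ: 14.76′ = 0.246000°; total 49.2460000
  N ⇒ keep positive
  Longitude: 2.547′ = 0.042450°; total 0.0424500
  hemisphere W, so the sign is −
Point 3:
  Lat: 11 + 0.546/60 = 11.0091000
  S ⇒ negate
  λ: 6.69′ = 0.111500°; total 114.1115000
  E → positive
Point 4:
  φ: 25 + 27.486/60 = 25.4581000
  S → negative
  Longitude: 37.053′ = 0.617550°; total 45.6175500
  E ⇒ keep positive
Point 5:
  Latitude: 43 + 42.725/60 = 43.7120833
  N → positive
  Longitude: 37.51′ = 0.625167°; total 44.6251667
  hemisphere W, so the sign is −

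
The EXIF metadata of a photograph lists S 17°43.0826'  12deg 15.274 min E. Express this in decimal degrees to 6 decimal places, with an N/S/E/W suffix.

φ: 17 + 43.0826/60 = 17.7180433
λ: 15.274′ = 0.254567°; total 12.2545667

17.718043° S, 12.254567° E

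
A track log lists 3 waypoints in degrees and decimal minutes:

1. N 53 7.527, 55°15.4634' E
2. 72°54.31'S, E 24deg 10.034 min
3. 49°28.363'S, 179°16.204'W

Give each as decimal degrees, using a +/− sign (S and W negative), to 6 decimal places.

1. 53.125450, 55.257723
2. -72.905167, 24.167233
3. -49.472717, -179.270067

Point 1:
  Lat: 7.527′ = 0.125450°; total 53.1254500
  N → positive
  λ: 15.4634′ = 0.257723°; total 55.2577233
  E ⇒ keep positive
Point 2:
  φ: 72 + 54.31/60 = 72.9051667
  S ⇒ negate
  λ: 10.034′ = 0.167233°; total 24.1672333
  E ⇒ keep positive
Point 3:
  Lat: 28.363′ = 0.472717°; total 49.4727167
  hemisphere S, so the sign is −
  Lon: 16.204′ = 0.270067°; total 179.2700667
  W ⇒ negate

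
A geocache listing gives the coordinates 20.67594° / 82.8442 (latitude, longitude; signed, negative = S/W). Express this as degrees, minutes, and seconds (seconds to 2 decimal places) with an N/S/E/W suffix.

20°40′33.38″ N, 82°50′39.12″ E

Lat: whole degrees 20; 40.55640′ → 40′ and 33.3840″
λ: whole degrees 82; 50.65200′ → 50′ and 39.1200″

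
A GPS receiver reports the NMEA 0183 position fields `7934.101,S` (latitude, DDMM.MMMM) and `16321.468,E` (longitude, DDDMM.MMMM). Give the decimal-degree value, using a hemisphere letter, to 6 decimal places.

Latitude: split at 2 digits → 79° and 34.101′; 79 + 34.101/60 = 79.5683500
Longitude: split at 3 digits → 163° and 21.468′; 163 + 21.468/60 = 163.3578000

79.568350° S, 163.357800° E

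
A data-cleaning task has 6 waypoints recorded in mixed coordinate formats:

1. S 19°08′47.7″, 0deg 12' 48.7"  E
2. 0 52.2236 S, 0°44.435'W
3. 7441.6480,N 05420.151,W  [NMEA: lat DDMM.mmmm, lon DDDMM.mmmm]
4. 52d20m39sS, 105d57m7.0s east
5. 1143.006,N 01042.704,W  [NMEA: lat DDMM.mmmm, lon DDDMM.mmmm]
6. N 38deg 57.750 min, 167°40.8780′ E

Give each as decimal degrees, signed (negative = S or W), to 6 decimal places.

1. -19.146583, 0.213528
2. -0.870393, -0.740583
3. 74.694133, -54.335850
4. -52.344167, 105.951944
5. 11.716767, -10.711733
6. 38.962500, 167.681300

Point 1:
  Latitude: 19° + 8/60 + 47.7/3600 = 19 + 0.133333 + 0.013250 = 19.1465833
  S → negative
  λ: 0° + 12/60 + 48.7/3600 = 0 + 0.200000 + 0.013528 = 0.2135278
  E ⇒ keep positive
Point 2:
  Latitude: 0 + 52.2236/60 = 0.8703933
  hemisphere S, so the sign is −
  λ: 44.435′ = 0.740583°; total 0.7405833
  W → negative
Point 3:
  Latitude: degrees = first 2 digits = 74, minutes = 41.648; 74 + 41.648/60 = 74.6941333
  N → positive
  Lon: split at 3 digits → 054° and 20.151′; 54 + 20.151/60 = 54.3358500
  W → negative
Point 4:
  Lat: 52° + 20/60 + 39/3600 = 52 + 0.333333 + 0.010833 = 52.3441667
  hemisphere S, so the sign is −
  λ: 105° + 57/60 + 7/3600 = 105 + 0.950000 + 0.001944 = 105.9519444
  E → positive
Point 5:
  φ: split at 2 digits → 11° and 43.006′; 11 + 43.006/60 = 11.7167667
  N ⇒ keep positive
  λ: split at 3 digits → 010° and 42.704′; 10 + 42.704/60 = 10.7117333
  hemisphere W, so the sign is −
Point 6:
  Lat: 57.75′ = 0.962500°; total 38.9625000
  N ⇒ keep positive
  λ: 167 + 40.878/60 = 167.6813000
  E → positive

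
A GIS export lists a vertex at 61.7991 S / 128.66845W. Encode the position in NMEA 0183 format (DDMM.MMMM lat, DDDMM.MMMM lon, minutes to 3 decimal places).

6147.946,S / 12840.107,W

Lat: minutes = (61.799100 − 61) × 60 = 47.94600
Lon: 128° + 0.668450 × 60 = 128° 40.10700′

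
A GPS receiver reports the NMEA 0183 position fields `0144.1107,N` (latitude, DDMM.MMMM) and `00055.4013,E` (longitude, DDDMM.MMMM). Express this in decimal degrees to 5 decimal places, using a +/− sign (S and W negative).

1.73518, 0.92336

Latitude: degrees = first 2 digits = 1, minutes = 44.1107; 1 + 44.1107/60 = 1.735178
N ⇒ keep positive
λ: degrees = first 3 digits = 0, minutes = 55.4013; 0 + 55.4013/60 = 0.923355
E ⇒ keep positive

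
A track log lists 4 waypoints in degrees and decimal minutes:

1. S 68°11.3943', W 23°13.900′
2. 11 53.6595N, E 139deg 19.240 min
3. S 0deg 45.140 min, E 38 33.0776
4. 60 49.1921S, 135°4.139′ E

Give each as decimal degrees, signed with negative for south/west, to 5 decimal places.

Point 1:
  Latitude: 68 + 11.3943/60 = 68.189905
  S ⇒ negate
  λ: 23 + 13.9/60 = 23.231667
  hemisphere W, so the sign is −
Point 2:
  Latitude: 11 + 53.6595/60 = 11.894325
  N → positive
  Lon: 139 + 19.24/60 = 139.320667
  E → positive
Point 3:
  Latitude: 0 + 45.14/60 = 0.752333
  hemisphere S, so the sign is −
  λ: 33.0776′ = 0.551293°; total 38.551293
  E ⇒ keep positive
Point 4:
  φ: 60 + 49.1921/60 = 60.819868
  hemisphere S, so the sign is −
  Lon: 4.139′ = 0.068983°; total 135.068983
  E ⇒ keep positive

1. -68.18991, -23.23167
2. 11.89433, 139.32067
3. -0.75233, 38.55129
4. -60.81987, 135.06898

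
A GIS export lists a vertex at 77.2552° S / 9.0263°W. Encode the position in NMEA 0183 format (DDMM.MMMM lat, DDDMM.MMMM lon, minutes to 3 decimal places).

Latitude: 77° + 0.255200 × 60 = 77° 15.31200′
λ: minutes = (9.026300 − 9) × 60 = 1.57800

7715.312,S / 00901.578,W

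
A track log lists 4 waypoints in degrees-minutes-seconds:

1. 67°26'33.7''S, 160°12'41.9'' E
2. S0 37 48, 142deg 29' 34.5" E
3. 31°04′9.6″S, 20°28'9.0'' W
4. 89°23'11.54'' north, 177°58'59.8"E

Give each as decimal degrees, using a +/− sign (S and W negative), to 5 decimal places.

Point 1:
  Latitude: 26′ + 33.7″ = 26.56167′; 67 + 26.56167/60 = 67.442694
  S → negative
  Longitude: 160° + 12/60 + 41.9/3600 = 160 + 0.200000 + 0.011639 = 160.211639
  E ⇒ keep positive
Point 2:
  Latitude: 0° + 37/60 + 48/3600 = 0 + 0.616667 + 0.013333 = 0.630000
  S → negative
  λ: 142 + 29/60 + 34.5/3600 = 142.492917
  E ⇒ keep positive
Point 3:
  Latitude: 4′ + 9.6″ = 4.16000′; 31 + 4.16000/60 = 31.069333
  S ⇒ negate
  Lon: 20° + 28/60 + 9/3600 = 20 + 0.466667 + 0.002500 = 20.469167
  W → negative
Point 4:
  Latitude: 23′ + 11.54″ = 23.19233′; 89 + 23.19233/60 = 89.386539
  N → positive
  λ: 177° + 58/60 + 59.8/3600 = 177 + 0.966667 + 0.016611 = 177.983278
  E → positive

1. -67.44269, 160.21164
2. -0.63000, 142.49292
3. -31.06933, -20.46917
4. 89.38654, 177.98328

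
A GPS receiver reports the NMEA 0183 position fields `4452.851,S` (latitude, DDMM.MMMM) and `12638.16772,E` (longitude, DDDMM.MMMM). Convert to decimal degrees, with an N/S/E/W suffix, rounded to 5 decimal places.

44.88085° S, 126.63613° E

φ: degrees = first 2 digits = 44, minutes = 52.851; 44 + 52.851/60 = 44.880850
Longitude: split at 3 digits → 126° and 38.16772′; 126 + 38.16772/60 = 126.636129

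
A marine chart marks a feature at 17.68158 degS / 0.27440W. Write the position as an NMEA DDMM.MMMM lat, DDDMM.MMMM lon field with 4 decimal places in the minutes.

1740.8948,S / 00016.4640,W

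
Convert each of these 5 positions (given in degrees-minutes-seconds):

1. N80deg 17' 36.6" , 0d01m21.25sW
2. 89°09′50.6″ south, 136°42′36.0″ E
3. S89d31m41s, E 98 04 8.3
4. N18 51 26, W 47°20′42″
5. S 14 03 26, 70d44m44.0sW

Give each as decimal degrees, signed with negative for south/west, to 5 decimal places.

Point 1:
  Lat: 17′ + 36.6″ = 17.61000′; 80 + 17.61000/60 = 80.293500
  N → positive
  Lon: 0 + 1/60 + 21.25/3600 = 0.022569
  W ⇒ negate
Point 2:
  Latitude: 89° + 9/60 + 50.6/3600 = 89 + 0.150000 + 0.014056 = 89.164056
  S ⇒ negate
  λ: 136 + 42/60 + 36/3600 = 136.710000
  E ⇒ keep positive
Point 3:
  φ: 89 + 31/60 + 41/3600 = 89.528056
  S → negative
  λ: 98 + 4/60 + 8.3/3600 = 98.068972
  E → positive
Point 4:
  Lat: 51′ + 26″ = 51.43333′; 18 + 51.43333/60 = 18.857222
  N → positive
  Longitude: 20′ + 42″ = 20.70000′; 47 + 20.70000/60 = 47.345000
  hemisphere W, so the sign is −
Point 5:
  Lat: 3′ + 26″ = 3.43333′; 14 + 3.43333/60 = 14.057222
  hemisphere S, so the sign is −
  λ: 70 + 44/60 + 44/3600 = 70.745556
  W ⇒ negate

1. 80.29350, -0.02257
2. -89.16406, 136.71000
3. -89.52806, 98.06897
4. 18.85722, -47.34500
5. -14.05722, -70.74556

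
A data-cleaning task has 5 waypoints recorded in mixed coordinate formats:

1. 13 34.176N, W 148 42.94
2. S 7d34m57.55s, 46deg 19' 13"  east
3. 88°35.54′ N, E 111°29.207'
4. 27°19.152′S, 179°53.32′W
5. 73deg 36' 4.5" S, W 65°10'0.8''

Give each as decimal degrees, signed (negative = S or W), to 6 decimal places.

1. 13.569600, -148.715667
2. -7.582653, 46.320278
3. 88.592333, 111.486783
4. -27.319200, -179.888667
5. -73.601250, -65.166889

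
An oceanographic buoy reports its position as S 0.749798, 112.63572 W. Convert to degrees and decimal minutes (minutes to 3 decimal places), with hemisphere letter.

0° 44.988′ S, 112° 38.143′ W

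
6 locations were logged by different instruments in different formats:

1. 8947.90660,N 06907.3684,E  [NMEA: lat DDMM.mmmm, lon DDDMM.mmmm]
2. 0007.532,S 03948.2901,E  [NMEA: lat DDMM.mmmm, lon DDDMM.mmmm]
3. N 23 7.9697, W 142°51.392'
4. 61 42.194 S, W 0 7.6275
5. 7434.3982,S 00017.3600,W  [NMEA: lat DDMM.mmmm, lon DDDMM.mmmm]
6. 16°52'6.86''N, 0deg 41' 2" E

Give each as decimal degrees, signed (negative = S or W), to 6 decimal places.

1. 89.798443, 69.122807
2. -0.125533, 39.804835
3. 23.132828, -142.856533
4. -61.703233, -0.127125
5. -74.573303, -0.289333
6. 16.868572, 0.683889

Point 1:
  Lat: degrees = first 2 digits = 89, minutes = 47.9066; 89 + 47.9066/60 = 89.7984433
  N → positive
  Lon: degrees = first 3 digits = 69, minutes = 7.3684; 69 + 7.3684/60 = 69.1228067
  E → positive
Point 2:
  Lat: split at 2 digits → 00° and 7.532′; 0 + 7.532/60 = 0.1255333
  hemisphere S, so the sign is −
  Longitude: split at 3 digits → 039° and 48.2901′; 39 + 48.2901/60 = 39.8048350
  E → positive
Point 3:
  φ: 7.9697′ = 0.132828°; total 23.1328283
  N → positive
  Lon: 142 + 51.392/60 = 142.8565333
  W ⇒ negate
Point 4:
  Latitude: 61 + 42.194/60 = 61.7032333
  S ⇒ negate
  Longitude: 7.6275′ = 0.127125°; total 0.1271250
  hemisphere W, so the sign is −
Point 5:
  φ: split at 2 digits → 74° and 34.3982′; 74 + 34.3982/60 = 74.5733033
  hemisphere S, so the sign is −
  Lon: split at 3 digits → 000° and 17.36′; 0 + 17.36/60 = 0.2893333
  W → negative
Point 6:
  φ: 16 + 52/60 + 6.86/3600 = 16.8685722
  N ⇒ keep positive
  Lon: 0 + 41/60 + 2/3600 = 0.6838889
  E → positive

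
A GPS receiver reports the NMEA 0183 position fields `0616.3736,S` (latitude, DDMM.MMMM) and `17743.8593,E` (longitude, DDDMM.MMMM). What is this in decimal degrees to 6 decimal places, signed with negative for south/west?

-6.272893, 177.730988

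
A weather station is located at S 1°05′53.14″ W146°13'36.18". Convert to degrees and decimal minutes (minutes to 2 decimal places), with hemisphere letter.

1° 5.89′ S, 146° 13.60′ W

Lat: seconds/60 = 0.88567; minutes = 5 + 0.88567 = 5.8857
λ: seconds/60 = 0.60300; minutes = 13 + 0.60300 = 13.6030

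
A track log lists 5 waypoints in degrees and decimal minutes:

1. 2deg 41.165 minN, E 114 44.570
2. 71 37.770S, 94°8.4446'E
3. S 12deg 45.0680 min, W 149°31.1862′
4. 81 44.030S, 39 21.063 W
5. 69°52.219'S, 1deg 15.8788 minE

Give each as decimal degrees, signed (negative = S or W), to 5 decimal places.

Point 1:
  Lat: 2 + 41.165/60 = 2.686083
  N → positive
  Longitude: 44.57′ = 0.742833°; total 114.742833
  E ⇒ keep positive
Point 2:
  φ: 71 + 37.77/60 = 71.629500
  hemisphere S, so the sign is −
  λ: 94 + 8.4446/60 = 94.140743
  E → positive
Point 3:
  Lat: 45.068′ = 0.751133°; total 12.751133
  S ⇒ negate
  Lon: 31.1862′ = 0.519770°; total 149.519770
  hemisphere W, so the sign is −
Point 4:
  Latitude: 44.03′ = 0.733833°; total 81.733833
  S → negative
  Longitude: 21.063′ = 0.351050°; total 39.351050
  hemisphere W, so the sign is −
Point 5:
  Lat: 52.219′ = 0.870317°; total 69.870317
  S → negative
  λ: 15.8788′ = 0.264647°; total 1.264647
  E ⇒ keep positive

1. 2.68608, 114.74283
2. -71.62950, 94.14074
3. -12.75113, -149.51977
4. -81.73383, -39.35105
5. -69.87032, 1.26465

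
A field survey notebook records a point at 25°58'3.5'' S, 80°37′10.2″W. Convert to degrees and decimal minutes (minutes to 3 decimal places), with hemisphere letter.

φ: seconds/60 = 0.05833; minutes = 58 + 0.05833 = 58.05833
Lon: 37 + 10.2/60 = 37.17000′

25° 58.058′ S, 80° 37.170′ W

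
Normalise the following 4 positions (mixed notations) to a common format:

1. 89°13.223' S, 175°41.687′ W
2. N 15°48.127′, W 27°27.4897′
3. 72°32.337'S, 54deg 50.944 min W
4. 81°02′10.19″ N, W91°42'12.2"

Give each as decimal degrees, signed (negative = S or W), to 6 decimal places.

Point 1:
  Lat: 13.223′ = 0.220383°; total 89.2203833
  S ⇒ negate
  Longitude: 175 + 41.687/60 = 175.6947833
  hemisphere W, so the sign is −
Point 2:
  Lat: 15 + 48.127/60 = 15.8021167
  N ⇒ keep positive
  Lon: 27 + 27.4897/60 = 27.4581617
  hemisphere W, so the sign is −
Point 3:
  Latitude: 32.337′ = 0.538950°; total 72.5389500
  S ⇒ negate
  Lon: 50.944′ = 0.849067°; total 54.8490667
  W → negative
Point 4:
  φ: 2′ + 10.19″ = 2.16983′; 81 + 2.16983/60 = 81.0361639
  N → positive
  Lon: 42′ + 12.2″ = 42.20333′; 91 + 42.20333/60 = 91.7033889
  hemisphere W, so the sign is −

1. -89.220383, -175.694783
2. 15.802117, -27.458162
3. -72.538950, -54.849067
4. 81.036164, -91.703389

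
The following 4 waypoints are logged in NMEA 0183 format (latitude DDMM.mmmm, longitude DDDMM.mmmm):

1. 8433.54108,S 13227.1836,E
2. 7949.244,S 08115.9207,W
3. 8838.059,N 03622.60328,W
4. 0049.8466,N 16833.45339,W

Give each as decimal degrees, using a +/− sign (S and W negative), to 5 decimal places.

Point 1:
  Lat: degrees = first 2 digits = 84, minutes = 33.54108; 84 + 33.54108/60 = 84.559018
  S → negative
  Longitude: degrees = first 3 digits = 132, minutes = 27.1836; 132 + 27.1836/60 = 132.453060
  E → positive
Point 2:
  φ: degrees = first 2 digits = 79, minutes = 49.244; 79 + 49.244/60 = 79.820733
  hemisphere S, so the sign is −
  Lon: split at 3 digits → 081° and 15.9207′; 81 + 15.9207/60 = 81.265345
  W → negative
Point 3:
  φ: split at 2 digits → 88° and 38.059′; 88 + 38.059/60 = 88.634317
  N ⇒ keep positive
  Lon: degrees = first 3 digits = 36, minutes = 22.60328; 36 + 22.60328/60 = 36.376721
  hemisphere W, so the sign is −
Point 4:
  Latitude: degrees = first 2 digits = 0, minutes = 49.8466; 0 + 49.8466/60 = 0.830777
  N → positive
  Lon: split at 3 digits → 168° and 33.45339′; 168 + 33.45339/60 = 168.557557
  hemisphere W, so the sign is −

1. -84.55902, 132.45306
2. -79.82073, -81.26535
3. 88.63432, -36.37672
4. 0.83078, -168.55756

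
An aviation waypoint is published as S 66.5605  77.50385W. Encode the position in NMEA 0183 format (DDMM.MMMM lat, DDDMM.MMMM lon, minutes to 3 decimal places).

Latitude: fractional part 0.560500 → 33.63000 minutes
Longitude: minutes = (77.503850 − 77) × 60 = 30.23100

6633.630,S / 07730.231,W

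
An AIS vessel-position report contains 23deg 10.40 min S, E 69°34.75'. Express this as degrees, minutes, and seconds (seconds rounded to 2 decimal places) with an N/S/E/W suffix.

23°10′24.00″ S, 69°34′45.00″ E

Latitude: fractional minutes 0.40000 × 60 = 24.0000″
Lon: 34.75000′ → 34′ and 0.75000 × 60 = 45.0000″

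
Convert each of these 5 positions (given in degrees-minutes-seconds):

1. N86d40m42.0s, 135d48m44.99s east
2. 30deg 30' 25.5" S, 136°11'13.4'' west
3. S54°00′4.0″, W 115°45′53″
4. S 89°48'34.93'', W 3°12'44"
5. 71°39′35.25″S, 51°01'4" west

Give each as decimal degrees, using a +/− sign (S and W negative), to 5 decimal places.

1. 86.67833, 135.81250
2. -30.50708, -136.18706
3. -54.00111, -115.76472
4. -89.80970, -3.21222
5. -71.65979, -51.01778

Point 1:
  Latitude: 40′ + 42″ = 40.70000′; 86 + 40.70000/60 = 86.678333
  N ⇒ keep positive
  λ: 135 + 48/60 + 44.99/3600 = 135.812497
  E → positive
Point 2:
  φ: 30 + 30/60 + 25.5/3600 = 30.507083
  S ⇒ negate
  Lon: 136° + 11/60 + 13.4/3600 = 136 + 0.183333 + 0.003722 = 136.187056
  W ⇒ negate
Point 3:
  Latitude: 54 + 0/60 + 4/3600 = 54.001111
  S ⇒ negate
  λ: 115° + 45/60 + 53/3600 = 115 + 0.750000 + 0.014722 = 115.764722
  W → negative
Point 4:
  Lat: 48′ + 34.93″ = 48.58217′; 89 + 48.58217/60 = 89.809703
  S ⇒ negate
  λ: 3° + 12/60 + 44/3600 = 3 + 0.200000 + 0.012222 = 3.212222
  hemisphere W, so the sign is −
Point 5:
  φ: 71 + 39/60 + 35.25/3600 = 71.659792
  S → negative
  λ: 51 + 1/60 + 4/3600 = 51.017778
  W → negative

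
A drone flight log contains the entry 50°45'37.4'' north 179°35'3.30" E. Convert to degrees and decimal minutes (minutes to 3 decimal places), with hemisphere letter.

φ: seconds/60 = 0.62333; minutes = 45 + 0.62333 = 45.62333
Lon: 35 + 3.3/60 = 35.05500′

50° 45.623′ N, 179° 35.055′ E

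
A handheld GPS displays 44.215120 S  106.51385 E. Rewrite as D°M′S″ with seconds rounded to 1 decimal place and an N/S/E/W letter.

44°12′54.4″ S, 106°30′49.9″ E

φ: 0.215120 × 60 = 12.90720′ → 12′, remainder × 60 = 54.432″
Longitude: 0.513850 × 60 = 30.83100′ → 30′, remainder × 60 = 49.860″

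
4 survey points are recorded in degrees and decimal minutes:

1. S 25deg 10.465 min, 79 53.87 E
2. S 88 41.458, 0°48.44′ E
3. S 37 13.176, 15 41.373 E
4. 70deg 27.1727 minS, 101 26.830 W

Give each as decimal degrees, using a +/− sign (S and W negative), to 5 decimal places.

1. -25.17442, 79.89783
2. -88.69097, 0.80733
3. -37.21960, 15.68955
4. -70.45288, -101.44717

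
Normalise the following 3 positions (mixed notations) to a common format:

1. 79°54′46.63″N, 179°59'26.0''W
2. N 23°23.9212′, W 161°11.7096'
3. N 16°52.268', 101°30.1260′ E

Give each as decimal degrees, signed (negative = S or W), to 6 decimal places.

Point 1:
  Lat: 54′ + 46.63″ = 54.77717′; 79 + 54.77717/60 = 79.9129528
  N → positive
  Longitude: 59′ + 26″ = 59.43333′; 179 + 59.43333/60 = 179.9905556
  hemisphere W, so the sign is −
Point 2:
  Lat: 23 + 23.9212/60 = 23.3986867
  N ⇒ keep positive
  Lon: 11.7096′ = 0.195160°; total 161.1951600
  hemisphere W, so the sign is −
Point 3:
  φ: 52.268′ = 0.871133°; total 16.8711333
  N ⇒ keep positive
  λ: 101 + 30.126/60 = 101.5021000
  E → positive

1. 79.912953, -179.990556
2. 23.398687, -161.195160
3. 16.871133, 101.502100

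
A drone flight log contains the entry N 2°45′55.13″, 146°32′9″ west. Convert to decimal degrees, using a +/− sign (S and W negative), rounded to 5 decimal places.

φ: 2° + 45/60 + 55.13/3600 = 2 + 0.750000 + 0.015314 = 2.765314
N → positive
Longitude: 32′ + 9″ = 32.15000′; 146 + 32.15000/60 = 146.535833
W ⇒ negate

2.76531, -146.53583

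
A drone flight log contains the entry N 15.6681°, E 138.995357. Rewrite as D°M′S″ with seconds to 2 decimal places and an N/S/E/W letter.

Lat: whole degrees 15; 40.08600′ → 40′ and 5.1600″
Lon: whole degrees 138; 59.72142′ → 59′ and 43.2852″

15°40′5.16″ N, 138°59′43.29″ E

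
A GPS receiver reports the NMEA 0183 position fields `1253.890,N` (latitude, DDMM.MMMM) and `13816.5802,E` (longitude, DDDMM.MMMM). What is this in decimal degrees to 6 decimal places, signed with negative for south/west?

φ: split at 2 digits → 12° and 53.89′; 12 + 53.89/60 = 12.8981667
N ⇒ keep positive
Lon: degrees = first 3 digits = 138, minutes = 16.5802; 138 + 16.5802/60 = 138.2763367
E → positive

12.898167, 138.276337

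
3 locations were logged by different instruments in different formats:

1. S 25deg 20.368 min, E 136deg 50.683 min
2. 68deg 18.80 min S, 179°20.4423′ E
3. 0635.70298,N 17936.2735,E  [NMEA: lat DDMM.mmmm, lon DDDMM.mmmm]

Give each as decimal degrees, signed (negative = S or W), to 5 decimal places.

1. -25.33947, 136.84472
2. -68.31333, 179.34071
3. 6.59505, 179.60456

Point 1:
  φ: 25 + 20.368/60 = 25.339467
  hemisphere S, so the sign is −
  Lon: 50.683′ = 0.844717°; total 136.844717
  E → positive
Point 2:
  φ: 18.8′ = 0.313333°; total 68.313333
  S ⇒ negate
  Lon: 20.4423′ = 0.340705°; total 179.340705
  E → positive
Point 3:
  φ: split at 2 digits → 06° and 35.70298′; 6 + 35.70298/60 = 6.595050
  N → positive
  λ: split at 3 digits → 179° and 36.2735′; 179 + 36.2735/60 = 179.604558
  E → positive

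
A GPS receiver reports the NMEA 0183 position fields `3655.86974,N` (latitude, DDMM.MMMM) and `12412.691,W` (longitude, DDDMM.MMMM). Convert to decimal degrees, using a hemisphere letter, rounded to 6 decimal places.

36.931162° N, 124.211517° W

Lat: split at 2 digits → 36° and 55.86974′; 36 + 55.86974/60 = 36.9311623
Lon: degrees = first 3 digits = 124, minutes = 12.691; 124 + 12.691/60 = 124.2115167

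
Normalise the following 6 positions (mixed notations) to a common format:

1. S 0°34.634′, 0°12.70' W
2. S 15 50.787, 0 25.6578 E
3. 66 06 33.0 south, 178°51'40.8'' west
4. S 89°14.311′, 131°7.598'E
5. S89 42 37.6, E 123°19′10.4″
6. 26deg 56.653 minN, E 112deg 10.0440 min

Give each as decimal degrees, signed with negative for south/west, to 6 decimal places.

1. -0.577233, -0.211667
2. -15.846450, 0.427630
3. -66.109167, -178.861333
4. -89.238517, 131.126633
5. -89.710444, 123.319556
6. 26.944217, 112.167400

Point 1:
  Latitude: 34.634′ = 0.577233°; total 0.5772333
  S → negative
  Lon: 0 + 12.7/60 = 0.2116667
  hemisphere W, so the sign is −
Point 2:
  Latitude: 50.787′ = 0.846450°; total 15.8464500
  S ⇒ negate
  Longitude: 0 + 25.6578/60 = 0.4276300
  E → positive
Point 3:
  Latitude: 6′ + 33″ = 6.55000′; 66 + 6.55000/60 = 66.1091667
  hemisphere S, so the sign is −
  λ: 51′ + 40.8″ = 51.68000′; 178 + 51.68000/60 = 178.8613333
  W ⇒ negate
Point 4:
  Latitude: 14.311′ = 0.238517°; total 89.2385167
  S → negative
  Longitude: 131 + 7.598/60 = 131.1266333
  E ⇒ keep positive
Point 5:
  Lat: 89° + 42/60 + 37.6/3600 = 89 + 0.700000 + 0.010444 = 89.7104444
  hemisphere S, so the sign is −
  Longitude: 123° + 19/60 + 10.4/3600 = 123 + 0.316667 + 0.002889 = 123.3195556
  E → positive
Point 6:
  Latitude: 56.653′ = 0.944217°; total 26.9442167
  N ⇒ keep positive
  Lon: 112 + 10.044/60 = 112.1674000
  E ⇒ keep positive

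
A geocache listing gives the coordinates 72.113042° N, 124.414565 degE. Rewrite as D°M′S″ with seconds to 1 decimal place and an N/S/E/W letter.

Latitude: 0.113042 × 60 = 6.78252′ → 6′, remainder × 60 = 46.951″
λ: whole degrees 124; 24.87390′ → 24′ and 52.434″

72°06′47.0″ N, 124°24′52.4″ E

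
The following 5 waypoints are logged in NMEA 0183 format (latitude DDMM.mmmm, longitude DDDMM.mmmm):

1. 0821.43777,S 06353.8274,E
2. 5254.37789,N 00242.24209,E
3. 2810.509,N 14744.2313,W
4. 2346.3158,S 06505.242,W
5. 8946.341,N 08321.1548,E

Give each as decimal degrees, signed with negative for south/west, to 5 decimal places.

Point 1:
  φ: degrees = first 2 digits = 8, minutes = 21.43777; 8 + 21.43777/60 = 8.357296
  S → negative
  Lon: degrees = first 3 digits = 63, minutes = 53.8274; 63 + 53.8274/60 = 63.897123
  E → positive
Point 2:
  φ: split at 2 digits → 52° and 54.37789′; 52 + 54.37789/60 = 52.906298
  N → positive
  λ: split at 3 digits → 002° and 42.24209′; 2 + 42.24209/60 = 2.704035
  E → positive
Point 3:
  Lat: split at 2 digits → 28° and 10.509′; 28 + 10.509/60 = 28.175150
  N → positive
  λ: split at 3 digits → 147° and 44.2313′; 147 + 44.2313/60 = 147.737188
  hemisphere W, so the sign is −
Point 4:
  Lat: split at 2 digits → 23° and 46.3158′; 23 + 46.3158/60 = 23.771930
  S → negative
  λ: split at 3 digits → 065° and 5.242′; 65 + 5.242/60 = 65.087367
  W → negative
Point 5:
  φ: degrees = first 2 digits = 89, minutes = 46.341; 89 + 46.341/60 = 89.772350
  N → positive
  Longitude: degrees = first 3 digits = 83, minutes = 21.1548; 83 + 21.1548/60 = 83.352580
  E ⇒ keep positive

1. -8.35730, 63.89712
2. 52.90630, 2.70403
3. 28.17515, -147.73719
4. -23.77193, -65.08737
5. 89.77235, 83.35258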